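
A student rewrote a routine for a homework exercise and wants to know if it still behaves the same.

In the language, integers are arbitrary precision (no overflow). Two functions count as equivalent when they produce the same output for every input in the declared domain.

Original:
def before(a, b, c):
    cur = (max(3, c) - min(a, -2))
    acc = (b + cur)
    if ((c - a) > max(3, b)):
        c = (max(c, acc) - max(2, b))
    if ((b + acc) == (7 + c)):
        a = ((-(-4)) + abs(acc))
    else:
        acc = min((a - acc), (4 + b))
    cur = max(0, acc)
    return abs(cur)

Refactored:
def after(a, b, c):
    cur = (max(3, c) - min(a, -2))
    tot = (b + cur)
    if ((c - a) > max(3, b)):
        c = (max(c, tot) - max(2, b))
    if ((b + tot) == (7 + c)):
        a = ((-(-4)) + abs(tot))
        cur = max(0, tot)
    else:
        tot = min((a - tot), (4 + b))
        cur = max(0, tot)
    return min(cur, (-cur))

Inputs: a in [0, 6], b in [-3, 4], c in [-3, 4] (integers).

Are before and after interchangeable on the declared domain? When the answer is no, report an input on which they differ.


a=0, b=0, c=-2 yields 5 from before but -5 from after.
verdict: not equivalent; witness: a=0, b=0, c=-2


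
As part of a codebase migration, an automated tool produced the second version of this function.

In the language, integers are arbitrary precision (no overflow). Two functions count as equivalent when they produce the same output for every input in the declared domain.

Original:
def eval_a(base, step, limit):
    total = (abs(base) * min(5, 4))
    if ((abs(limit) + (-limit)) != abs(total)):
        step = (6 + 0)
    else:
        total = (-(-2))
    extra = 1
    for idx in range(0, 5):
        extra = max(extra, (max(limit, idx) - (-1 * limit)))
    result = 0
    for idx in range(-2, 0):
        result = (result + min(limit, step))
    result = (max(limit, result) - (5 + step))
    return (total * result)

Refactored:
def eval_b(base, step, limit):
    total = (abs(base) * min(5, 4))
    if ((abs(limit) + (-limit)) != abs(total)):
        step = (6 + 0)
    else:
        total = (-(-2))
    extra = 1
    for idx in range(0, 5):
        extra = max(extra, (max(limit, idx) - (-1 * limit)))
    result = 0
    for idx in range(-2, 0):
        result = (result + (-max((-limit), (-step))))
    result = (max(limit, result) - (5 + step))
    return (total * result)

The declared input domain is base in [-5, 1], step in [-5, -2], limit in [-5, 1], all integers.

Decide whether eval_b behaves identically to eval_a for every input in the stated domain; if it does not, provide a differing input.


Reading the diff, among the changes: min/max/abs usage differs.
Tracing base=0, step=-4, limit=-5: eval_a: total=0, then ((abs(limit) + (-limit)) != abs(total)) is true, then step=6, then extra=1, then (idx=0), then extra=1, then (idx=1), then extra=1, then (idx=2), then extra=1, then (idx=3), then extra=1, then (idx=4), then extra=1, then result=0, then (idx=-2), then result=-5, then (idx=-1), then result=-10, then result=-16, then returns 0 | eval_b: total=0, then ((abs(limit) + (-limit)) != abs(total)) is true, then step=6, then extra=1, then (idx=0), then extra=1, then (idx=1), then extra=1, then (idx=2), then extra=1, then (idx=3), then extra=1, then (idx=4), then extra=1, then result=0, then (idx=-2), then result=-5, then (idx=-1), then result=-10, then result=-16, then returns 0 — matching result 0.
An exhaustive pass over the 196 declared inputs shows identical outputs.
verdict: equivalent


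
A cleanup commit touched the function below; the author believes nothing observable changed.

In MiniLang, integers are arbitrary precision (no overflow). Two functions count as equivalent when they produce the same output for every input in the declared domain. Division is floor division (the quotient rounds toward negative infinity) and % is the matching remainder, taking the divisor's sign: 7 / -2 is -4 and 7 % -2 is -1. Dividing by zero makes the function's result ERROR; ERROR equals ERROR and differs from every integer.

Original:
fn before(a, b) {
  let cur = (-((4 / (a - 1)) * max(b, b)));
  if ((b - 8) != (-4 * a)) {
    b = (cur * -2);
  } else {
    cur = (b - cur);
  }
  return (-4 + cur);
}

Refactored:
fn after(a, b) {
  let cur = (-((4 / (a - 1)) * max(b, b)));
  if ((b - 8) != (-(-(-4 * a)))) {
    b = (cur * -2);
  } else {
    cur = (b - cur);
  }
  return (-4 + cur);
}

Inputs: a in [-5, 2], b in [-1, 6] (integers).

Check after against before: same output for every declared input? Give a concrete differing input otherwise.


Although same computation, different form, 64/64 inputs agree.
verdict: equivalent


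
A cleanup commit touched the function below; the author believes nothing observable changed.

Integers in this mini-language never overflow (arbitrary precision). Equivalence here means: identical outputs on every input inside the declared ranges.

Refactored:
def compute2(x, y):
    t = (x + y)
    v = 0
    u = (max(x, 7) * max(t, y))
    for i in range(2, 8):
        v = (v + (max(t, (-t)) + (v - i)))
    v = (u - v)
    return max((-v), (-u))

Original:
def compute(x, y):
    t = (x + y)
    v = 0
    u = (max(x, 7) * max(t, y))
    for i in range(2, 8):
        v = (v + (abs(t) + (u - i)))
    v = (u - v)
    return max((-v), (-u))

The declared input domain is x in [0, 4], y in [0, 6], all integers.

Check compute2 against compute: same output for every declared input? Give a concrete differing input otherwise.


There is a counterexample at x=0, y=1: 14 on one side, -7 on the other.
compute: t := 1 | v := 0 | u := 7 | iter i=2: | v := 6 | iter i=3: | v := 11 | iter i=4: | v := 15 | iter i=5: | v := 18 | iter i=6: | v := 20 | iter i=7: | v := 21 | v := -14 | result 14
compute2: t := 1 | v := 0 | u := 7 | iter i=2: | v := -1 | iter i=3: | v := -4 | iter i=4: | v := -11 | iter i=5: | v := -26 | iter i=6: | v := -57 | iter i=7: | v := -120 | v := 127 | result -7
verdict: not equivalent; witness: x=0, y=1


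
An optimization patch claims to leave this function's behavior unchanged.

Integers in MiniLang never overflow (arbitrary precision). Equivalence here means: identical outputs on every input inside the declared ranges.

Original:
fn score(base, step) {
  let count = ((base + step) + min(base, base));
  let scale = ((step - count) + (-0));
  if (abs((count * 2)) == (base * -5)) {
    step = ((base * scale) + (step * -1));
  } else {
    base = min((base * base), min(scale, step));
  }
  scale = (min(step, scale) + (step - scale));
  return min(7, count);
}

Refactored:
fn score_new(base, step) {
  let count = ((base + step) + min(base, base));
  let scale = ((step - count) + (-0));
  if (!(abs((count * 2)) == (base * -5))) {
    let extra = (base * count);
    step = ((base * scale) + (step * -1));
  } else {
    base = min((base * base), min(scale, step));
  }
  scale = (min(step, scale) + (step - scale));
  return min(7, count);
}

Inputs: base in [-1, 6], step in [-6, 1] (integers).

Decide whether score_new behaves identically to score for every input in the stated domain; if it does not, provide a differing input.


Equivalent. Whatever the rewrite altered, no input in the stated domain can expose a difference.
Checked all 64 inputs in the declared domain: the outputs agree on every one.
As a probe, take base=-1, step=0: score runs count=-2, then scale=2, then (abs((count * 2)) == (base * -5)) is false, then base=0, then scale=-2, then returns -2; score_new runs count=-2, then scale=2, then (!(abs((count * 2)) == (base * -5))) is true, then extra=2, then step=-2, then scale=-6, then returns -2; both end at -2.
verdict: equivalent


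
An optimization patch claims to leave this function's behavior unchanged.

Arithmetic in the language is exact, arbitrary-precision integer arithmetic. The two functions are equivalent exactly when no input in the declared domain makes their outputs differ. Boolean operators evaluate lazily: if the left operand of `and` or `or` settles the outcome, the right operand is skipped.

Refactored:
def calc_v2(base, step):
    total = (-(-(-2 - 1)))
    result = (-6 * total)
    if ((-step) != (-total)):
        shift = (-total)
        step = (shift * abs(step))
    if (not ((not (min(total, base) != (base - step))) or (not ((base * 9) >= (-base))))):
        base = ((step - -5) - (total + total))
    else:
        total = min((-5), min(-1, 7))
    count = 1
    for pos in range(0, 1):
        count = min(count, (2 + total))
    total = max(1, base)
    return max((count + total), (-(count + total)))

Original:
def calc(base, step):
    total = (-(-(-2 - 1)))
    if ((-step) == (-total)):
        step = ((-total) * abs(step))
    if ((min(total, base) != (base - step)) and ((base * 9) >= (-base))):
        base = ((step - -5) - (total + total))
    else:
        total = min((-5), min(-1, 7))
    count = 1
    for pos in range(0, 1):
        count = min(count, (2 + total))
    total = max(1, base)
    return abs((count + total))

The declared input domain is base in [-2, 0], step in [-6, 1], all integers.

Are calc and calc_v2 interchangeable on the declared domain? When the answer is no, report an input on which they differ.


Run the pair on base=0, step=-6.
calc: total = -3; ((-step) == (-total)) -> false; ((min(total, base) != (base - step)) and ((base * 9) >= (-base))) -> true; base = 5; count = 1; [pos=0]; count = -1; total = 5; return 4
calc_v2: total = -3; result = 18; ((-step) != (-total)) -> true; shift = 3; step = 18; (not ((not (min(total, base) != (base - step))) or (not ((base * 9) >= (-base))))) -> true; base = 29; count = 1; [pos=0]; count = -1; total = 29; return 28
4 and 28 differ, so these are not the same function on this domain.
verdict: not equivalent; witness: base=0, step=-6


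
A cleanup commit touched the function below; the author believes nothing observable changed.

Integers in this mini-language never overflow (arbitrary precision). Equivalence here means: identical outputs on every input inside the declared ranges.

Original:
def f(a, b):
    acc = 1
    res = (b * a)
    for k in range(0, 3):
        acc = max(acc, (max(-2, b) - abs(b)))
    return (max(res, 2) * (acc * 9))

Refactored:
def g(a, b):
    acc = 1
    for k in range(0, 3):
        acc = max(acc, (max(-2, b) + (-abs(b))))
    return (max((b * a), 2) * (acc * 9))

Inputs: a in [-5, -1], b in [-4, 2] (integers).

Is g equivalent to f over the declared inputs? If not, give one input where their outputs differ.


Reading the diff, among the changes: arithmetic usage differs; also statement counts differ; also local variable names differ.
One worked example (a=-1, b=-3) — f: acc=1, then res=3, then (k=0), then acc=1, then (k=1), then acc=1, then (k=2), then acc=1, then returns 27; g: acc=1, then (k=0), then acc=1, then (k=1), then acc=1, then (k=2), then acc=1, then returns 27; agreement on 27.
Every one of the 35 inputs gives matching results.
verdict: equivalent


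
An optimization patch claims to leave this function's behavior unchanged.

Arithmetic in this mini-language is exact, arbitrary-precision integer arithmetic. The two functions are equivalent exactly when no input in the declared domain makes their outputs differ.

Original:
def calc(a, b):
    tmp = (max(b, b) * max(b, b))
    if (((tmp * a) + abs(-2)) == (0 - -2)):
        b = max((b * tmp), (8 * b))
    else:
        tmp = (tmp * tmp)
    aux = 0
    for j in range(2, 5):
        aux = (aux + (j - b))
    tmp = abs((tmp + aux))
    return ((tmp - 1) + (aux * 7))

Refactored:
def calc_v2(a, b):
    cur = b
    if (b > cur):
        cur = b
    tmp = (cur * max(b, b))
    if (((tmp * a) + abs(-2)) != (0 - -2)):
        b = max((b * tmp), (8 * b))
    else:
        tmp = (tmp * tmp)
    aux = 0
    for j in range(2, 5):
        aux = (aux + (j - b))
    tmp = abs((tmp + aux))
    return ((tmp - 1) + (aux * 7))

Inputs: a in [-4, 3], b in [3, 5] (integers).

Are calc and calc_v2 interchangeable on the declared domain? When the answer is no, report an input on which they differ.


There is a counterexample at a=-4, b=3: 80 on one side, -442 on the other.
calc: tmp=9, then (((tmp * a) + abs(-2)) == (0 - -2)) is false, then tmp=81, then aux=0, then (j=2), then aux=-1, then (j=3), then aux=-1, then (j=4), then aux=0, then tmp=81, then returns 80
calc_v2: cur=3, then (b > cur) is false, then tmp=9, then (((tmp * a) + abs(-2)) != (0 - -2)) is true, then b=27, then aux=0, then (j=2), then aux=-25, then (j=3), then aux=-49, then (j=4), then aux=-72, then tmp=63, then returns -442
verdict: not equivalent; witness: a=-4, b=3


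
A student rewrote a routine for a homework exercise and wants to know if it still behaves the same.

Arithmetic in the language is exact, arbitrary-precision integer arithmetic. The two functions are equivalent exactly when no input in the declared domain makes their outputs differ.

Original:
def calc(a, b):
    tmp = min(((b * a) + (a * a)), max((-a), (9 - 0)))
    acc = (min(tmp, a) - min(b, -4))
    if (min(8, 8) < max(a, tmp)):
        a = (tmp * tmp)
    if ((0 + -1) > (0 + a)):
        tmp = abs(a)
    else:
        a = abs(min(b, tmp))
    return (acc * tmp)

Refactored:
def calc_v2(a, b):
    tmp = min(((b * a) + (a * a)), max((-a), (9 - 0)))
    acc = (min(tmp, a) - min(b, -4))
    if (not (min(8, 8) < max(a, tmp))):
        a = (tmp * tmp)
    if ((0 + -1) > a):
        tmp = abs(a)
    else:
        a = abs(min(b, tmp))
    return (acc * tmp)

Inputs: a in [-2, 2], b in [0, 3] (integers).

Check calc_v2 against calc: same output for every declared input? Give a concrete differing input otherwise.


There is a counterexample at a=-2, b=0: 4 on one side, 8 on the other.
calc: tmp becomes 4; next acc becomes 2; next (min(8, 8) < max(a, tmp)) evaluates to false; next ((0 + -1) > (0 + a)) evaluates to true; next tmp becomes 2; next final value 4
calc_v2: tmp becomes 4; next acc becomes 2; next (not (min(8, 8) < max(a, tmp))) evaluates to true; next a becomes 16; next ((0 + -1) > a) evaluates to false; next a becomes 0; next final value 8
verdict: not equivalent; witness: a=-2, b=0


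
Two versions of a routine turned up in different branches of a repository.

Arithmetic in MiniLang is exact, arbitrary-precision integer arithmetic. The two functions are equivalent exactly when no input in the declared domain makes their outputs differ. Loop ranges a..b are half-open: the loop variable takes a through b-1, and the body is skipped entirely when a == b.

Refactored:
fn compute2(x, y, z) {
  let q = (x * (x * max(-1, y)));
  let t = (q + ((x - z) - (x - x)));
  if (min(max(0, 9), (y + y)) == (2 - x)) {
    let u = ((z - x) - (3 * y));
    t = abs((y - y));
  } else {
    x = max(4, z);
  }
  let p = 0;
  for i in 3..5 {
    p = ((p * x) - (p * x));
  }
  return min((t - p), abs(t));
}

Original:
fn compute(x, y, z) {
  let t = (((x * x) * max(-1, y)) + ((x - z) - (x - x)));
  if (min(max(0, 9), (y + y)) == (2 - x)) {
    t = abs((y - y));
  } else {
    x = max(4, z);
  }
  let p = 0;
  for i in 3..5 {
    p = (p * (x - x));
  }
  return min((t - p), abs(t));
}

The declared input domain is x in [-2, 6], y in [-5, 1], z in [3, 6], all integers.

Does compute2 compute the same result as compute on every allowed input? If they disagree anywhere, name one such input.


Differences: local variable names differ; constant usage differs; statement counts differ; arithmetic usage differs — yet all 252 inputs agree.
verdict: equivalent


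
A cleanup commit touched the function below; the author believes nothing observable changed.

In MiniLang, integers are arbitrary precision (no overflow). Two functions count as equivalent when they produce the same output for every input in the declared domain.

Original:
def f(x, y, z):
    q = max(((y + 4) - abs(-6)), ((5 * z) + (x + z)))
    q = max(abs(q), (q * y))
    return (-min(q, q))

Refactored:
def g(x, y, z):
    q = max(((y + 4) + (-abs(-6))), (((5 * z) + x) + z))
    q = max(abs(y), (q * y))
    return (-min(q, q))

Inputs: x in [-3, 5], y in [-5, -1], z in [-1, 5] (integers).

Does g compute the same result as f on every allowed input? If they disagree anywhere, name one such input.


There is a counterexample at x=-3, y=-5, z=1: -3 on one side, -5 on the other.
f: q becomes 3; next q becomes 3; next final value -3
g: q becomes 3; next q becomes 5; next final value -5
verdict: not equivalent; witness: x=-3, y=-5, z=1


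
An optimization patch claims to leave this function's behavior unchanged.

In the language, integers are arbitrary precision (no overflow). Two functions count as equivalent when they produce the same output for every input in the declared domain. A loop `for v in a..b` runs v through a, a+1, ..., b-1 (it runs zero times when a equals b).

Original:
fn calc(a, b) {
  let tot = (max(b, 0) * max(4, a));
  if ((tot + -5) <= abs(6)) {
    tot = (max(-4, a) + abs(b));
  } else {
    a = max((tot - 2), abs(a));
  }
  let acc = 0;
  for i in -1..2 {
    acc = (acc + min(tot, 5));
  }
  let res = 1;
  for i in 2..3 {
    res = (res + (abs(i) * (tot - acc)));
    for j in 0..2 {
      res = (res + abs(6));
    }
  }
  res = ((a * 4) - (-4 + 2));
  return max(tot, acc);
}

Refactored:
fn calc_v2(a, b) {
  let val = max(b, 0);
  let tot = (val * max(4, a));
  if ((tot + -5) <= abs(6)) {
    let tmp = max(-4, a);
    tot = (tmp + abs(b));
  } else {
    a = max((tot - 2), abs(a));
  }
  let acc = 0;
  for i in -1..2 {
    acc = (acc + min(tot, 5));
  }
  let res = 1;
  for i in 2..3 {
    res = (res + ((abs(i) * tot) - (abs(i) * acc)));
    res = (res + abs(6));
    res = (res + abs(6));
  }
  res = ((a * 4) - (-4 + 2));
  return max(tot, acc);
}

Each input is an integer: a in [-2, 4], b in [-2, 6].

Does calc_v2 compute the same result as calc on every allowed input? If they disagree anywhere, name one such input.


The two are interchangeable: local variable names differ, plus constant usage differs, plus min/max/abs usage differs, plus arithmetic usage differs, plus loop structure differs, plus statement counts differ, and every declared input agrees.
Spot check at a=0, b=0 — calc: tot becomes 0; next ((tot + -5) <= abs(6)) evaluates to true; next tot becomes 0; next acc becomes 0; next at i=-1:; next acc becomes 0; next at i=0:; next acc becomes 0; next at i=1:; next acc becomes 0; next res becomes 1; next at i=2:; next res becomes 1; next at j=0:; next res becomes 7; next at j=1:; next res becomes 13; next res becomes 2; next final value 0. calc_v2: val becomes 0; next tot becomes 0; next ((tot + -5) <= abs(6)) evaluates to true; next tmp becomes 0; next tot becomes 0; next acc becomes 0; next at i=-1:; next acc becomes 0; next at i=0:; next acc becomes 0; next at i=1:; next acc becomes 0; next res becomes 1; next at i=2:; next res becomes 1; next res becomes 7; next res becomes 13; next res becomes 2; next final value 0. Both give 0.
Checked all 63 inputs in the declared domain: the outputs agree on every one.
verdict: equivalent


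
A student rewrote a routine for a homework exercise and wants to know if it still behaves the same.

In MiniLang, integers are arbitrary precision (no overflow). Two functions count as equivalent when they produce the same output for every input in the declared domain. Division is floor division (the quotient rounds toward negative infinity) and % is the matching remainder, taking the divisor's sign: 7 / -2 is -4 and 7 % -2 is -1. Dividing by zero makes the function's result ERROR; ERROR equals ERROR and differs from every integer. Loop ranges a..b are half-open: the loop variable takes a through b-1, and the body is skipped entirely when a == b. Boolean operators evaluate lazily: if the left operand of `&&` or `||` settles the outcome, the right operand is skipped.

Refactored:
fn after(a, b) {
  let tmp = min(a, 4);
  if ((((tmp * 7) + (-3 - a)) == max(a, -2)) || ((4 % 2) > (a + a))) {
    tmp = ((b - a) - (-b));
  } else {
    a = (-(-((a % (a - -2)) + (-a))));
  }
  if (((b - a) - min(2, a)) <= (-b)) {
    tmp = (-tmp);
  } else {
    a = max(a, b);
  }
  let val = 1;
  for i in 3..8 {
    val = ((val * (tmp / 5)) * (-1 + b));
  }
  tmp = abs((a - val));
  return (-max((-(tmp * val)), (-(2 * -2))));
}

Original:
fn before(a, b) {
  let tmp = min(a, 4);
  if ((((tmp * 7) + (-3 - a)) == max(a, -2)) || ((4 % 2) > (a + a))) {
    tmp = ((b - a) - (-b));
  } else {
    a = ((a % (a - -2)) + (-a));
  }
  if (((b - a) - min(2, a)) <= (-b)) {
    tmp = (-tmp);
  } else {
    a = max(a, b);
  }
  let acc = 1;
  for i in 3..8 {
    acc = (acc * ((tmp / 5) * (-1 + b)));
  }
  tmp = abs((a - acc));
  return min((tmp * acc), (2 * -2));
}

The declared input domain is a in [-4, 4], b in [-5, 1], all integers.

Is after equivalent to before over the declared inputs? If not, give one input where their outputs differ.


Changes here: local variable names differ, min/max/abs usage differs; the full 63-point sweep finds no disagreement.
verdict: equivalent


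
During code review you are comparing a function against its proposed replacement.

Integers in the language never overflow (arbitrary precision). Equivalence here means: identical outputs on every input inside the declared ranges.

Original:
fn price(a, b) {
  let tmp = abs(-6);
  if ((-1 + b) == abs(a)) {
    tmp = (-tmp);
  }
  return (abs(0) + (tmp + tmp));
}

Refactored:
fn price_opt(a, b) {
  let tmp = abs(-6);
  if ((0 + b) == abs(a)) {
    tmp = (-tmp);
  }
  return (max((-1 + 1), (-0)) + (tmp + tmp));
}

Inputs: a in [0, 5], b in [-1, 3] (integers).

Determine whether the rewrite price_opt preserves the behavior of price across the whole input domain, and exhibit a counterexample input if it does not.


Consider the input a=0, b=0.
price: tmp=6, then ((-1 + b) == abs(a)) is false, then returns 12
price_opt: tmp=6, then ((0 + b) == abs(a)) is true, then tmp=-6, then returns -12
12 against -12: the behavior changed.
verdict: not equivalent; witness: a=0, b=0


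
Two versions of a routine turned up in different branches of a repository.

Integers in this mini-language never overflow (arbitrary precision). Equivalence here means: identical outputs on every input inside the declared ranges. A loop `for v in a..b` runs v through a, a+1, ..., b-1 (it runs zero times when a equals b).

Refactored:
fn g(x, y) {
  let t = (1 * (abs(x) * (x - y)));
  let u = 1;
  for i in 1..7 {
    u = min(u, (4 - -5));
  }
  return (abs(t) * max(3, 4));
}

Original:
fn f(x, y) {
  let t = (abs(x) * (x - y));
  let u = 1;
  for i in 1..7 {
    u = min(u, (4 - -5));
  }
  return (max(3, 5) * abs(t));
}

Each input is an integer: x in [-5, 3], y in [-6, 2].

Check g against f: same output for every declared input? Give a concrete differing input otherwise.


Take x=-5, y=-6.
f: t becomes 5; next u becomes 1; next at i=1:; next u becomes 1; next at i=2:; next u becomes 1; next at i=3:; next u becomes 1; next at i=4:; next u becomes 1; next at i=5:; next u becomes 1; next at i=6:; next u becomes 1; next final value 25
g: t becomes 5; next u becomes 1; next at i=1:; next u becomes 1; next at i=2:; next u becomes 1; next at i=3:; next u becomes 1; next at i=4:; next u becomes 1; next at i=5:; next u becomes 1; next at i=6:; next u becomes 1; next final value 20
25 against 20: the behavior changed.
verdict: not equivalent; witness: x=-5, y=-6


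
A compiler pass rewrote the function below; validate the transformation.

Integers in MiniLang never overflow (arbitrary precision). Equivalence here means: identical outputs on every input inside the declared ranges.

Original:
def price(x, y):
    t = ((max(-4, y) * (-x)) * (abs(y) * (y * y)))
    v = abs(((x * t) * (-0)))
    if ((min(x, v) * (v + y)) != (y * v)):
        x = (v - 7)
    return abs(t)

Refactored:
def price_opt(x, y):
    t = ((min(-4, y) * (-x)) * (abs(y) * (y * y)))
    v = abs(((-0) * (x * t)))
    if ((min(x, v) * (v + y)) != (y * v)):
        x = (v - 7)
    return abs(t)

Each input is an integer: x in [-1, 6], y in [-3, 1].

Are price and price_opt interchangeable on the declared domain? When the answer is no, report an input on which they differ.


Try x=-1, y=-3.
price: t := -81 | v := 0 | ((min(x, v) * (v + y)) != (y * v)): true | x := -7 | result 81
price_opt: t := -108 | v := 0 | ((min(x, v) * (v + y)) != (y * v)): true | x := -7 | result 108
81 against 108: the behavior changed.
verdict: not equivalent; witness: x=-1, y=-3


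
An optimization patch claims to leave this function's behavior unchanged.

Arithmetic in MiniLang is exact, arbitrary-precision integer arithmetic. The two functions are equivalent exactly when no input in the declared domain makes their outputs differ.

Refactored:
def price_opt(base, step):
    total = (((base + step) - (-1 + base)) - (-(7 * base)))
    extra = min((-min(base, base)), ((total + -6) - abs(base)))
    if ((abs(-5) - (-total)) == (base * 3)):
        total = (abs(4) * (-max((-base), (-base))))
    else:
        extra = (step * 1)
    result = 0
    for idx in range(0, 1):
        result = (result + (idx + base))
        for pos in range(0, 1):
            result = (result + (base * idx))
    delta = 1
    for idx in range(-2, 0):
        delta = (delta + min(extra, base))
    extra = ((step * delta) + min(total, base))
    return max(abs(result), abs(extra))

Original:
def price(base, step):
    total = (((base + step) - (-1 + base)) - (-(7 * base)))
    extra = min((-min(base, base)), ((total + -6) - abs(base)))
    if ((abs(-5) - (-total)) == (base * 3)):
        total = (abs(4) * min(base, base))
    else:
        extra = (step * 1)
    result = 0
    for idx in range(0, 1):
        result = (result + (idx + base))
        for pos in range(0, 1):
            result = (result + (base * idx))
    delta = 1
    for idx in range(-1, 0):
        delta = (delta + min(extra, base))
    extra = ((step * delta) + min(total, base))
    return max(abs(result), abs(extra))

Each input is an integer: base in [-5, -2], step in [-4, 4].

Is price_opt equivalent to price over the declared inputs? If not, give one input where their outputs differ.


On input base=-5, step=-4, price returns 22 while price_opt returns 5.
verdict: not equivalent; witness: base=-5, step=-4


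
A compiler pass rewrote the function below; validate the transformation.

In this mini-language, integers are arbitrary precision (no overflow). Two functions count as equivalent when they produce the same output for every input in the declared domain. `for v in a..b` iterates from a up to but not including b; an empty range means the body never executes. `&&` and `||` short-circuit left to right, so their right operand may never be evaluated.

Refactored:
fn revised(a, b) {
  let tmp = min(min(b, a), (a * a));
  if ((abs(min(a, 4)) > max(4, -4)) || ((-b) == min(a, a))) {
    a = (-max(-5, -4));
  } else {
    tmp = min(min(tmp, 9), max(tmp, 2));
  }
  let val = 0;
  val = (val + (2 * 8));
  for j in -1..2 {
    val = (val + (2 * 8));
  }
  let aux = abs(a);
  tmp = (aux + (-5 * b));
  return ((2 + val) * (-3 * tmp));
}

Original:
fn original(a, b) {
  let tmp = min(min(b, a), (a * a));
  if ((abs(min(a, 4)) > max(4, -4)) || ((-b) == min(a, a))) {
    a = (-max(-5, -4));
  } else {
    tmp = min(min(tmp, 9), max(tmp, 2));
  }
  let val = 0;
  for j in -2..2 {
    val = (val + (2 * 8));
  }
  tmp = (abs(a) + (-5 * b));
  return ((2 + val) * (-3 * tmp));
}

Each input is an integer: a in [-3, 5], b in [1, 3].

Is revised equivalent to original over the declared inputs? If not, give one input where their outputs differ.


Comparing the listings, the differences include: loop structure differs; also constant usage differs; also arithmetic usage differs; also local variable names differ; also statement counts differ.
As a probe, take a=-3, b=1: original runs tmp = -3; ((abs(min(a, 4)) > max(4, -4)) || ((-b) == min(a, a))) -> false; tmp = -3; val = 0; [j=-2]; val = 16; [j=-1]; val = 32; [j=0]; val = 48; [j=1]; val = 64; tmp = -2; return 396; revised runs tmp = -3; ((abs(min(a, 4)) > max(4, -4)) || ((-b) == min(a, a))) -> false; tmp = -3; val = 0; val = 16; [j=-1]; val = 32; [j=0]; val = 48; [j=1]; val = 64; aux = 3; tmp = -2; return 396; both end at 396.
Every one of the 27 inputs gives matching results.
verdict: equivalent


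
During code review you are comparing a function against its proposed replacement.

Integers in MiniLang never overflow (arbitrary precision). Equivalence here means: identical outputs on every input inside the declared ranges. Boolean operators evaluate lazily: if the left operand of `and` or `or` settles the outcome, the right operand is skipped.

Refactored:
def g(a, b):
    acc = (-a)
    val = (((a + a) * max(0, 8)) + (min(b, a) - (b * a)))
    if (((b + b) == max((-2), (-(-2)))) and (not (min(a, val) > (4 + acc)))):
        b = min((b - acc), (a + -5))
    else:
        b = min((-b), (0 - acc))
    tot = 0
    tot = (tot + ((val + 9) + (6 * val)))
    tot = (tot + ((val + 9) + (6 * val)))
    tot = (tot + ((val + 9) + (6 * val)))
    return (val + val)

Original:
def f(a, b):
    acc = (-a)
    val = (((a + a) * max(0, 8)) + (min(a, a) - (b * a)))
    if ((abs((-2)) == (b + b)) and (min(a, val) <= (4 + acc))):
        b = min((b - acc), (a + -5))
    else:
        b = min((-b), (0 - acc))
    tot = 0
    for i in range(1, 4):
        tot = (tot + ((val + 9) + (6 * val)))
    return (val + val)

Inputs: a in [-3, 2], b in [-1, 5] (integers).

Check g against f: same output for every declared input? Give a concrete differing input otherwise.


These are not equivalent — on a=0, b=-1 the outputs split (0 vs -2).
f: acc becomes 0; next val becomes 0; next ((abs((-2)) == (b + b)) and (min(a, val) <= (4 + acc))) evaluates to false; next b becomes 0; next tot becomes 0; next at i=1:; next tot becomes 9; next at i=2:; next tot becomes 18; next at i=3:; next tot becomes 27; next final value 0
g: acc becomes 0; next val becomes -1; next (((b + b) == max((-2), (-(-2)))) and (not (min(a, val) > (4 + acc)))) evaluates to false; next b becomes 0; next tot becomes 0; next tot becomes 2; next tot becomes 4; next tot becomes 6; next final value -2
verdict: not equivalent; witness: a=0, b=-1


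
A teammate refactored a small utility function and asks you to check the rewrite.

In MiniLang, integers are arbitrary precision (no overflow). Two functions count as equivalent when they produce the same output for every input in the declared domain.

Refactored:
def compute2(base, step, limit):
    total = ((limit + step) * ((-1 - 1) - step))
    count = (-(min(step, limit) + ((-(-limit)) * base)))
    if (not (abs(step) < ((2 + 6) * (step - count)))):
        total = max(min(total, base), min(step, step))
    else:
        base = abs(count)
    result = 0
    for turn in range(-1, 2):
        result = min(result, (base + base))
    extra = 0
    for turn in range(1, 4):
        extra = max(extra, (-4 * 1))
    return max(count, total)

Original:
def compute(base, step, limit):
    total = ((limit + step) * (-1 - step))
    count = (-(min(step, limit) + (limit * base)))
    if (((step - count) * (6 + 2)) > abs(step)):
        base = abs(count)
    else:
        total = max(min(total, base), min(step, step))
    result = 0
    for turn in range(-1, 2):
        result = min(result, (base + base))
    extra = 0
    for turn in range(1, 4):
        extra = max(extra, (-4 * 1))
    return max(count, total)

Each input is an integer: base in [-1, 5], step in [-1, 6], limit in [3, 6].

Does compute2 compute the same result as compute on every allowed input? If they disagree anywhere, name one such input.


Input base=1, step=-1, limit=3: 0 from compute versus -2 from compute2.
verdict: not equivalent; witness: base=1, step=-1, limit=3


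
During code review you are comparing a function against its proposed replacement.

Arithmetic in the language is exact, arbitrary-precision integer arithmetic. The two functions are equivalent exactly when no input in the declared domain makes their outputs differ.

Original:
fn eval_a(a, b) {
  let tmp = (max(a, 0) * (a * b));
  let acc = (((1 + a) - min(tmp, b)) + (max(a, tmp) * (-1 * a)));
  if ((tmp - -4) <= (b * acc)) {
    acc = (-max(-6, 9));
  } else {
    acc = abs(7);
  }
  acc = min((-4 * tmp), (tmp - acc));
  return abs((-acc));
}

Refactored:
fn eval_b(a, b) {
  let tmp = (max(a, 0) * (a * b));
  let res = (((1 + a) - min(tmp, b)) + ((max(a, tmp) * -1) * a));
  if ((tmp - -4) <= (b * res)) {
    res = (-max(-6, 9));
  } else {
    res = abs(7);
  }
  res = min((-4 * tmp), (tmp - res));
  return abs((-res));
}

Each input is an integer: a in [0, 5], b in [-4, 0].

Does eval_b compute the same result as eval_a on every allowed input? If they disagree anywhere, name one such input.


Although local variable names differ, 30/30 inputs agree.
verdict: equivalent


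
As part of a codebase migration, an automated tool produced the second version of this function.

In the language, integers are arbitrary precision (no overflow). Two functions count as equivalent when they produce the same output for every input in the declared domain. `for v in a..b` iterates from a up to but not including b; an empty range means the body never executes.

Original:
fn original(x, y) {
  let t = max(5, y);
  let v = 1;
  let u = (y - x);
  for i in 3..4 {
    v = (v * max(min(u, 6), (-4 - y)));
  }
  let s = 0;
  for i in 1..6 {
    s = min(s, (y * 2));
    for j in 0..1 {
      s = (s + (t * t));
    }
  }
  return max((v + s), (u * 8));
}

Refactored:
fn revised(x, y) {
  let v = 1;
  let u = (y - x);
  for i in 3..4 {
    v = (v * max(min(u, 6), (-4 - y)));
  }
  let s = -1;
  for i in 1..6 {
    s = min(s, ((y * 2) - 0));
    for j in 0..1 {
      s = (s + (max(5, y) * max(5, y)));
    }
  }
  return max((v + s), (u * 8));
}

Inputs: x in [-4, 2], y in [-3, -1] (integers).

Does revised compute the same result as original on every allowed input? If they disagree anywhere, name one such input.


Although `0` became `-1`, no input in the stated domain can expose it; all 21 inputs agree.
verdict: equivalent


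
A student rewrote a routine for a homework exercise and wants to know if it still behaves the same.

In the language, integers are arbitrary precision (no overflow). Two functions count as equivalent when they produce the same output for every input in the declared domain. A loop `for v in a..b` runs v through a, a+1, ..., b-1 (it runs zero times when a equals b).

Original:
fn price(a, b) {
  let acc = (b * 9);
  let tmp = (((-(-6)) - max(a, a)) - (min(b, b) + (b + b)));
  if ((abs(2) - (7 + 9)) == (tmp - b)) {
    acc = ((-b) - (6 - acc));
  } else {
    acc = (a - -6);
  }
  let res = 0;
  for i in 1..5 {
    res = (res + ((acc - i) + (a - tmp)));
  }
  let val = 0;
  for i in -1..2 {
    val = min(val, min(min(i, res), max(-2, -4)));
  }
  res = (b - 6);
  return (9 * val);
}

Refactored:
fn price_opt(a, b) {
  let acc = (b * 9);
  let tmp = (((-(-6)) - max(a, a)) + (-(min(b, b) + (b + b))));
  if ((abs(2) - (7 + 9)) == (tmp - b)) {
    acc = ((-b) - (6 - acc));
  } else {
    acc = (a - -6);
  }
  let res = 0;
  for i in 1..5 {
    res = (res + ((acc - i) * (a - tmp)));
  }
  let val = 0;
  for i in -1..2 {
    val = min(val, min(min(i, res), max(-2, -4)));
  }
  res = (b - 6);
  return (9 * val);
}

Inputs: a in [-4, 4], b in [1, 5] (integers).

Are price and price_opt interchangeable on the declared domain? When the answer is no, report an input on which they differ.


Run the pair on a=-4, b=1.
price: acc becomes 9; next tmp becomes 7; next ((abs(2) - (7 + 9)) == (tmp - b)) evaluates to false; next acc becomes 2; next res becomes 0; next at i=1:; next res becomes -10; next at i=2:; next res becomes -21; next at i=3:; next res becomes -33; next at i=4:; next res becomes -46; next val becomes 0; next at i=-1:; next val becomes -46; next at i=0:; next val becomes -46; next at i=1:; next val becomes -46; next res becomes -5; next final value -414
price_opt: acc becomes 9; next tmp becomes 7; next ((abs(2) - (7 + 9)) == (tmp - b)) evaluates to false; next acc becomes 2; next res becomes 0; next at i=1:; next res becomes -11; next at i=2:; next res becomes -11; next at i=3:; next res becomes 0; next at i=4:; next res becomes 22; next val becomes 0; next at i=-1:; next val becomes -2; next at i=0:; next val becomes -2; next at i=1:; next val becomes -2; next res becomes -5; next final value -18
-414 against -18: the behavior changed.
verdict: not equivalent; witness: a=-4, b=1


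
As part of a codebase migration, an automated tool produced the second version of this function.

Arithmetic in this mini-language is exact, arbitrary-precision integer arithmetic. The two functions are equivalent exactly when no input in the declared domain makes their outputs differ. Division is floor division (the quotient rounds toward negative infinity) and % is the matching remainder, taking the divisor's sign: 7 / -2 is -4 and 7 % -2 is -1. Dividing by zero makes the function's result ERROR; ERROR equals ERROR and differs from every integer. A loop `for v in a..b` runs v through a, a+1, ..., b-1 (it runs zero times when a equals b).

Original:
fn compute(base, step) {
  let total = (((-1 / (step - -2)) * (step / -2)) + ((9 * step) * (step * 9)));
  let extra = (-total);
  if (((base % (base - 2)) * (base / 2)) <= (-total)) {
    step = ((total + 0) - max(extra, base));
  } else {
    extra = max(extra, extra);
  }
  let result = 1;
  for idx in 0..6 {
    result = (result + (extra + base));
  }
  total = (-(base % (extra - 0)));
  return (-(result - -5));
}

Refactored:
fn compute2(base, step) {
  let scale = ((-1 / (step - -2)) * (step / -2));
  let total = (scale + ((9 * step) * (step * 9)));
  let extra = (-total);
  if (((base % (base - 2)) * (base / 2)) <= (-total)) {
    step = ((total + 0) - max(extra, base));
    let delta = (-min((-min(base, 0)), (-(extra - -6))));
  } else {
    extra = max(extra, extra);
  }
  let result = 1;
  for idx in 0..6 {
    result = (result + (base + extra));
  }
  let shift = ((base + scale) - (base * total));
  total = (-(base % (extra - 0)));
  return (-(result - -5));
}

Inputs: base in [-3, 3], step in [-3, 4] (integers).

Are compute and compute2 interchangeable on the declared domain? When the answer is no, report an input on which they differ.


Changes here: statement counts differ, plus constant usage differs, plus min/max/abs usage differs, plus local variable names differ, plus arithmetic usage differs; the full 56-point sweep finds no disagreement.
verdict: equivalent


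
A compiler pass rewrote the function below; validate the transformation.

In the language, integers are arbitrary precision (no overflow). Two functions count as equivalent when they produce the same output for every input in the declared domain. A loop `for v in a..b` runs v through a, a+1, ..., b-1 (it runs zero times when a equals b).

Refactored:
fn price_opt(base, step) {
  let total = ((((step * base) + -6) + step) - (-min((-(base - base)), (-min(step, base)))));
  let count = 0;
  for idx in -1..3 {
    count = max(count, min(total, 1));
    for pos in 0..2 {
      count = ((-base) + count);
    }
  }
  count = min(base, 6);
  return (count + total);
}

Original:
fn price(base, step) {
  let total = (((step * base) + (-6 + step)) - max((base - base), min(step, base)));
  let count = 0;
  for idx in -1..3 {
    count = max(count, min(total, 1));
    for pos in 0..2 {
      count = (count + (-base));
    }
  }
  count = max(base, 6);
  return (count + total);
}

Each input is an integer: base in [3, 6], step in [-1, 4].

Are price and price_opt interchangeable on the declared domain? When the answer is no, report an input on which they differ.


Take base=3, step=-1.
price: total = -10; count = 0; [idx=-1]; count = 0; [pos=0]; count = -3; [pos=1]; count = -6; [idx=0]; count = -6; [pos=0]; count = -9; [pos=1]; count = -12; [idx=1]; count = -10; [pos=0]; count = -13; [pos=1]; count = -16; [idx=2]; count = -10; [pos=0]; count = -13; [pos=1]; count = -16; count = 6; return -4
price_opt: total = -10; count = 0; [idx=-1]; count = 0; [pos=0]; count = -3; [pos=1]; count = -6; [idx=0]; count = -6; [pos=0]; count = -9; [pos=1]; count = -12; [idx=1]; count = -10; [pos=0]; count = -13; [pos=1]; count = -16; [idx=2]; count = -10; [pos=0]; count = -13; [pos=1]; count = -16; count = 3; return -7
-4 and -7 differ, so these are not the same function on this domain.
verdict: not equivalent; witness: base=3, step=-1


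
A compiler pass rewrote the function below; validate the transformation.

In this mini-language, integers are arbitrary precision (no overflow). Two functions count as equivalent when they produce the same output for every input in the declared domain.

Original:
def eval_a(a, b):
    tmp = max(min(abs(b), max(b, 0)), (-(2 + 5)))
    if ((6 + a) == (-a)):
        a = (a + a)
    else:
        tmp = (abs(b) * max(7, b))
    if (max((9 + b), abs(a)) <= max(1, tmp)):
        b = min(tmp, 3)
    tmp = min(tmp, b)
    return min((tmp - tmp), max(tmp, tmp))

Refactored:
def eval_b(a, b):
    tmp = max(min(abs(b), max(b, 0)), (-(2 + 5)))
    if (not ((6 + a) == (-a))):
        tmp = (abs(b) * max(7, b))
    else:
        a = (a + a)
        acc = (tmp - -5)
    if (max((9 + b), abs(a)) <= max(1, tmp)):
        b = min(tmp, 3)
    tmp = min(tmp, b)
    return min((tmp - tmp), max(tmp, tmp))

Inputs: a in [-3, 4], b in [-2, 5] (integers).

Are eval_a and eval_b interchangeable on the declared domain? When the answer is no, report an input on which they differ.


The two are interchangeable: statement counts differ; and arithmetic usage differs; and constant usage differs; and local variable names differ; and boolean connective usage differs, and every declared input agrees.
One worked example (a=-3, b=-1) — eval_a: tmp := 0 | ((6 + a) == (-a)): true | a := -6 | (max((9 + b), abs(a)) <= max(1, tmp)): false | tmp := -1 | result -1; eval_b: tmp := 0 | (not ((6 + a) == (-a))): false | a := -6 | acc := 5 | (max((9 + b), abs(a)) <= max(1, tmp)): false | tmp := -1 | result -1; agreement on -1.
Sweeping the whole domain (64 inputs) finds no disagreement.
verdict: equivalent
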